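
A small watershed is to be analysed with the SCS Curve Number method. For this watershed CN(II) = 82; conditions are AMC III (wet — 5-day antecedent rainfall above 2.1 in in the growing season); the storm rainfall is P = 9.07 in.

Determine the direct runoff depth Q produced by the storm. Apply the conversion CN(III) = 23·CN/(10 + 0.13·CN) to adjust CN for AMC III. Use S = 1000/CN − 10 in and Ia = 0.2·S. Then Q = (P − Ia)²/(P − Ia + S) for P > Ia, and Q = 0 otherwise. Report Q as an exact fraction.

Adjust CN=82 to AMC III: 23·82/(10 + 0.13·82) → 1886 ÷ (1033/50) = 94300/1033 ≈ 91.288
Retention S: 1000/CN − 10 with CN=91.288 → S = 900/943 ≈ 0.954 in
Ia = 0.2·(900/943) = 180/943 in ≈ 0.191 in
Since P=9.070 > Ia=0.191: effective rainfall P−Ia = 837301/94300 in
Q: (837301/94300)² ÷ (927301/94300) = 701072964601/87444484300 in (≈ 8.017 in)

Q = 701072964601/87444484300 in ≈ 8.017 in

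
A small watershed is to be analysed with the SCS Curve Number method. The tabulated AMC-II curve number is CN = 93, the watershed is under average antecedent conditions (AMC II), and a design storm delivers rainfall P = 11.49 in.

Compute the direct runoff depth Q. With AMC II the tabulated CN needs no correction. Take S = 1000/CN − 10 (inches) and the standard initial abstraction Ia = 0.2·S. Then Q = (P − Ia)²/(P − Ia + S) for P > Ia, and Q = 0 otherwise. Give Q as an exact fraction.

Q = 11121178849/1045850100 in ≈ 10.634 in

AMC II — tabulated CN = 93 applies directly.
S = 1000/93 − 10 = 70/93 in ≈ 0.753 in
Ia = 0.2·(70/93) = 14/93 in ≈ 0.151 in
Since P=11.490 > Ia=0.151: effective rainfall P−Ia = 105457/9300 in
Q: (105457/9300)² ÷ (112457/9300) = 11121178849/1045850100 in (≈ 10.634 in)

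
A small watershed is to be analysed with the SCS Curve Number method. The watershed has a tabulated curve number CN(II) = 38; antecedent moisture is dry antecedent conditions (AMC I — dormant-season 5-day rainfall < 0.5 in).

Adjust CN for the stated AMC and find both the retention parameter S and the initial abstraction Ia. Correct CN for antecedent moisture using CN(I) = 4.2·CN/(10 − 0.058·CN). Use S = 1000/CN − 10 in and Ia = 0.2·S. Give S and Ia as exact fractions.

Adjust CN=38 to AMC I: 4.2·38/(10 − 0.058·38) → (798/5) ÷ (1949/250) = 39900/1949 ≈ 20.472
S = 1000/(39900/1949) − 10 = 15500/399 in ≈ 38.847 in
Ia = 0.2S: 0.2·38.847 = 7.769 in (exactly 3100/399)

S = 15500/399 in ≈ 38.847 in; Ia = 3100/399 in ≈ 7.769 in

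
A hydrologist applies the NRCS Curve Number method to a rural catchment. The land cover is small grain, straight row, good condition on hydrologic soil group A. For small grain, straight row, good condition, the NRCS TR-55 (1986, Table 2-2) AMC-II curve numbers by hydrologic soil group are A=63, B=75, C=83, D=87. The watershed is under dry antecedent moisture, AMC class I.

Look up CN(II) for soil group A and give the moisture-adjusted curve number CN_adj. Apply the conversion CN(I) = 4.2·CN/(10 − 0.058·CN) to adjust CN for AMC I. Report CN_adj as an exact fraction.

CN_adj = 132300/3173 ≈ 41.696

NRCS table: small grain, straight row, good condition, soil group A → CN(II) = 63
Adjust CN=63 to AMC I: 4.2·63/(10 − 0.058·63) → (1323/5) ÷ (3173/500) = 132300/3173 ≈ 41.696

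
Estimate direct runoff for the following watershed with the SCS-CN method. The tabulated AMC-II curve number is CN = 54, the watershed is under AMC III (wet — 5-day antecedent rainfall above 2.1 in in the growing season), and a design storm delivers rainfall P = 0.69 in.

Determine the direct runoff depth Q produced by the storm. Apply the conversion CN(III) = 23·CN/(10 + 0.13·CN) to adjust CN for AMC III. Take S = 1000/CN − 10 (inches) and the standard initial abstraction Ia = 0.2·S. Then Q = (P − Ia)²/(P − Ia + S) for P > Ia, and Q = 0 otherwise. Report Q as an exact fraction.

Q = 0 in ≈ 0.000 in

Adjust CN=54 to AMC III: 23·54/(10 + 0.13·54) → 1242 ÷ (851/50) = 2700/37 ≈ 72.973
S = 1000/(2700/37) − 10 = 100/27 in ≈ 3.704 in
Ia = 0.2·(100/27) = 20/27 in ≈ 0.741 in
P = 0.690 ≤ Ia = 0.741 in: entire storm abstracted, Q = 0.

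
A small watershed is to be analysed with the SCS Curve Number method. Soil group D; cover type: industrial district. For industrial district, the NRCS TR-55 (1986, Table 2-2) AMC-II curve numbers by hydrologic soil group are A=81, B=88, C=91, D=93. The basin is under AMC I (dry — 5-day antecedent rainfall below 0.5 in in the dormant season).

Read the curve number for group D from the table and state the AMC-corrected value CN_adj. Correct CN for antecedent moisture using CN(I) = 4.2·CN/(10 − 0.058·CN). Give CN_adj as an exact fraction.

NRCS table: industrial district, soil group D → CN(II) = 93
CN(I) from CN(II)=93: (4.2·93)/(10 − 0.058·93) = 27900/329 ≈ 84.802

CN_adj = 27900/329 ≈ 84.802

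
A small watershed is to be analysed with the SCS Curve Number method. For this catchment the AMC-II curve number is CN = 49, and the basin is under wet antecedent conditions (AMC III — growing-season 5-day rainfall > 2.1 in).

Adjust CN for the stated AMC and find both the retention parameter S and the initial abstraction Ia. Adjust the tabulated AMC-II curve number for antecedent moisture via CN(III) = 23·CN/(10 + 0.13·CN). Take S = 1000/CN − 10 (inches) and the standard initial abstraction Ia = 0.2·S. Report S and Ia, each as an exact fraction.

S = 5100/1127 in ≈ 4.525 in; Ia = 1020/1127 in ≈ 0.905 in

Adjust CN=49 to AMC III: 23·49/(10 + 0.13·49) → 1127 ÷ (1637/100) = 112700/1637 ≈ 68.845
Retention S: 1000/CN − 10 with CN=68.845 → S = 5100/1127 ≈ 4.525 in
Ia = 0.2S: 0.2·4.525 = 0.905 in (exactly 1020/1127)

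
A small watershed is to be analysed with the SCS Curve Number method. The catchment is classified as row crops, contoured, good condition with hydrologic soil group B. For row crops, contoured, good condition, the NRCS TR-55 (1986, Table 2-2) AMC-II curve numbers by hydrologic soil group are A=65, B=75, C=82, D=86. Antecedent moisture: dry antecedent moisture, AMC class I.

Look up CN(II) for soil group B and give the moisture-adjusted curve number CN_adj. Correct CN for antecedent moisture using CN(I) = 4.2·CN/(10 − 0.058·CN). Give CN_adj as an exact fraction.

NRCS table: row crops, contoured, good condition, soil group B → CN(II) = 75
Adjust CN=75 to AMC I: 4.2·75/(10 − 0.058·75) → 315 ÷ (113/20) = 6300/113 ≈ 55.752

CN_adj = 6300/113 ≈ 55.752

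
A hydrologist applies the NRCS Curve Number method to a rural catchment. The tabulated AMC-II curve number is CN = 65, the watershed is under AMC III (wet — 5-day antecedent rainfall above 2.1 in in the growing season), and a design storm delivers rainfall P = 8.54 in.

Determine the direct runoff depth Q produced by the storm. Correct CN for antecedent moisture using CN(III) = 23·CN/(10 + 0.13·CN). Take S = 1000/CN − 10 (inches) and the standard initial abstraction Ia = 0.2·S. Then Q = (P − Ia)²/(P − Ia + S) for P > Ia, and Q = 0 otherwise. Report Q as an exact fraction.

Adjust CN=65 to AMC III: 23·65/(10 + 0.13·65) → 1495 ÷ (369/20) = 29900/369 ≈ 81.030
Max retention: S = 1000/(29900/369) − 10 = 700/299 in (≈ 2.341 in)
Initial abstraction Ia = S/5 = (700/299)/5 = 140/299 ≈ 0.468 in
Since P=8.540 > Ia=0.468: effective rainfall P−Ia = 120673/14950 in
Q: (120673/14950)² ÷ (155673/14950) = 297183121/47496150 in (≈ 6.257 in)

Q = 297183121/47496150 in ≈ 6.257 in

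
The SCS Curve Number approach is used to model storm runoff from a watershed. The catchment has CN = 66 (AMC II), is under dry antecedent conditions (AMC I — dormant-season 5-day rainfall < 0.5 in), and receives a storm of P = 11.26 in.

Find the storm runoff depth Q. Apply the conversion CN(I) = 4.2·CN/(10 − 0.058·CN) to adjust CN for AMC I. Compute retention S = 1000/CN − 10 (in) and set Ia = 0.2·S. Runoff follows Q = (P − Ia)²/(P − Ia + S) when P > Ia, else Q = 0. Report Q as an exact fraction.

Dry (AMC I): CN(I) = 4.2·66/(10 − 0.058·66) = (1386/5)/(1543/250) = 69300/1543 ≈ 44.913
Max retention: S = 1000/(69300/1543) − 10 = 8500/693 in (≈ 12.266 in)
Ia = 0.2S: 0.2·12.266 = 2.453 in (exactly 1700/693)
Since P=11.260 > Ia=2.453: effective rainfall P−Ia = 305159/34650 in
Q = (305159/34650)²/((305159/34650) + 8500/693) = (93122015281/1200622500)/(730159/34650) = 93122015281/25300009350 in ≈ 3.681 in

Q = 93122015281/25300009350 in ≈ 3.681 in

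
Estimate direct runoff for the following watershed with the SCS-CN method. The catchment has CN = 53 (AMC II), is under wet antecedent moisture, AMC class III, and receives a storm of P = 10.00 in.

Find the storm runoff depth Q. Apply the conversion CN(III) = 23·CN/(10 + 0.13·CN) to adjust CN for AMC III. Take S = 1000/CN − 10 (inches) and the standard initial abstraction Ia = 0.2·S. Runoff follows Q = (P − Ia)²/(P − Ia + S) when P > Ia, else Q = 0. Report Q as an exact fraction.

Adjust CN=53 to AMC III: 23·53/(10 + 0.13·53) → 1219 ÷ (1689/100) = 121900/1689 ≈ 72.173
Max retention: S = 1000/(121900/1689) − 10 = 4700/1219 in (≈ 3.856 in)
Ia = 0.2S: 0.2·3.856 = 0.771 in (exactly 940/1219)
P − Ia = 10.000 − 0.771 = 11250/1219 ≈ 9.229 in (> 0, runoff occurs)
Q: (11250/1219)² ÷ (15950/1219) = 2531250/388861 in (≈ 6.509 in)

Q = 2531250/388861 in ≈ 6.509 in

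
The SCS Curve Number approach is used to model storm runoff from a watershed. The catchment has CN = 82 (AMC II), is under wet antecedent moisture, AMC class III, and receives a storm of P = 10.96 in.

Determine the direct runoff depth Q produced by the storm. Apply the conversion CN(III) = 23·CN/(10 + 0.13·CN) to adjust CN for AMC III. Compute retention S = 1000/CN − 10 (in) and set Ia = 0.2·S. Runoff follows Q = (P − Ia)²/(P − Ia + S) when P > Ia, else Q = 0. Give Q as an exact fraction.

Wet (AMC III): CN(III) = 23·82/(10 + 0.13·82) = 1886/(1033/50) = 94300/1033 ≈ 91.288
S = 1000/(94300/1033) − 10 = 900/943 in ≈ 0.954 in
Ia = 0.2·(900/943) = 180/943 in ≈ 0.191 in
Excess rainfall: 10.960 − 0.191 = 10.769 in; P > Ia so Q > 0
Runoff Q = (P−Ia)²/(P−Ia+S) = (10.769)²/(10.769+0.954) = 32228034962/3257852825 ≈ 9.892 in

Q = 32228034962/3257852825 in ≈ 9.892 in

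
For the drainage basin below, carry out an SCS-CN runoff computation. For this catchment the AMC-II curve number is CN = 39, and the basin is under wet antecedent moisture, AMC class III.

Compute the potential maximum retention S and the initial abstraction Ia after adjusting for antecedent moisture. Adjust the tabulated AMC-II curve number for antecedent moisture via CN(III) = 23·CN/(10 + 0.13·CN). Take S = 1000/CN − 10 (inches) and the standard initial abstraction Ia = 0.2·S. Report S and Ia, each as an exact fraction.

Adjust CN=39 to AMC III: 23·39/(10 + 0.13·39) → 897 ÷ (1507/100) = 89700/1507 ≈ 59.522
Max retention: S = 1000/(89700/1507) − 10 = 6100/897 in (≈ 6.800 in)
Initial abstraction Ia = S/5 = (6100/897)/5 = 1220/897 ≈ 1.360 in

S = 6100/897 in ≈ 6.800 in; Ia = 1220/897 in ≈ 1.360 in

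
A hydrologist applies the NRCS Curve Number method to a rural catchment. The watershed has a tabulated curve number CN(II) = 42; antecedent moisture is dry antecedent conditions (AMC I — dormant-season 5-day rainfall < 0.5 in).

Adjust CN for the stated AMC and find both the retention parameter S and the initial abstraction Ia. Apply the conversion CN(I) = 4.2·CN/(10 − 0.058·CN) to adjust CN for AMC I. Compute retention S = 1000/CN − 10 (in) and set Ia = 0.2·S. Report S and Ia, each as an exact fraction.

Adjust CN=42 to AMC I: 4.2·42/(10 − 0.058·42) → (882/5) ÷ (1891/250) = 44100/1891 ≈ 23.321
S = 1000/(44100/1891) − 10 = 14500/441 in ≈ 32.880 in
Initial abstraction Ia = S/5 = (14500/441)/5 = 2900/441 ≈ 6.576 in

S = 14500/441 in ≈ 32.880 in; Ia = 2900/441 in ≈ 6.576 in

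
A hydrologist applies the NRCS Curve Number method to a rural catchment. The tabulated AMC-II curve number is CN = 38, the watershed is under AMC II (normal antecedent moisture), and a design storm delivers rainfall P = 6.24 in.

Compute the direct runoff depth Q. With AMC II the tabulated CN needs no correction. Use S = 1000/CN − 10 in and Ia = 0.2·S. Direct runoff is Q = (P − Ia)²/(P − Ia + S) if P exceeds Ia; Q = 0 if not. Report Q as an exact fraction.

Q = 499849/1088225 in ≈ 0.459 in

CN(II) = 38; AMC II needs no correction.
Max retention: S = 1000/38 − 10 = 310/19 in (≈ 16.316 in)
Initial abstraction Ia = S/5 = (310/19)/5 = 62/19 ≈ 3.263 in
Excess rainfall: 6.240 − 3.263 = 2.977 in; P > Ia so Q > 0
Q: (1414/475)² ÷ (9164/475) = 499849/1088225 in (≈ 0.459 in)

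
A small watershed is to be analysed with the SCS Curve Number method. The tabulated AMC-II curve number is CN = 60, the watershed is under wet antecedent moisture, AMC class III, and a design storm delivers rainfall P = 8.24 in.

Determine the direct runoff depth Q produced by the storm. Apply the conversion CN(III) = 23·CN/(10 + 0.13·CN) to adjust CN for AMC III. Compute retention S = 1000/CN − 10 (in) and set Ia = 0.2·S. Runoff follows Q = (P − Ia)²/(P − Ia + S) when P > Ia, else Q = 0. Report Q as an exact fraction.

Wet (AMC III): CN(III) = 23·60/(10 + 0.13·60) = 1380/(89/5) = 6900/89 ≈ 77.528
Max retention: S = 1000/(6900/89) − 10 = 200/69 in (≈ 2.899 in)
Ia = 0.2·(200/69) = 40/69 in ≈ 0.580 in
Excess rainfall: 8.240 − 0.580 = 7.660 in; P > Ia so Q > 0
Q = (13214/1725)²/((13214/1725) + 200/69) = (174609796/2975625)/(18214/1725) = 87304898/15709575 in ≈ 5.557 in

Q = 87304898/15709575 in ≈ 5.557 in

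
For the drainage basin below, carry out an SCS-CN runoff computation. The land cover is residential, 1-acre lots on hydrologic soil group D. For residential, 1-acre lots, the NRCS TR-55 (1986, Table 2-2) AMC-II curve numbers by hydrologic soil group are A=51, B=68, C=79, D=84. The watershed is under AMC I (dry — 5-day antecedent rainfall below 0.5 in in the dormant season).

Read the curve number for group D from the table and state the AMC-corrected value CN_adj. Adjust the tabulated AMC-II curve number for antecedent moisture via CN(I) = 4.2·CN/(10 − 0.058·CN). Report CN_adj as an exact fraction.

NRCS table: residential, 1-acre lots, soil group D → CN(II) = 84
Adjust CN=84 to AMC I: 4.2·84/(10 − 0.058·84) → (1764/5) ÷ (641/125) = 44100/641 ≈ 68.799

CN_adj = 44100/641 ≈ 68.799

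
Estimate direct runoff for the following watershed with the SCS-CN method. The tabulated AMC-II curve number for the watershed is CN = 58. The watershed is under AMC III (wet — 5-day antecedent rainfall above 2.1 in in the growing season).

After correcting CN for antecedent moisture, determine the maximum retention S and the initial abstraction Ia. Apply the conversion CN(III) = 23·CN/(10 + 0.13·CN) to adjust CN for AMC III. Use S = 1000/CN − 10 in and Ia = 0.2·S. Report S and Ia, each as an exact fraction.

S = 2100/667 in ≈ 3.148 in; Ia = 420/667 in ≈ 0.630 in

Wet (AMC III): CN(III) = 23·58/(10 + 0.13·58) = 1334/(877/50) = 66700/877 ≈ 76.055
Retention S: 1000/CN − 10 with CN=76.055 → S = 2100/667 ≈ 3.148 in
Initial abstraction Ia = S/5 = (2100/667)/5 = 420/667 ≈ 0.630 in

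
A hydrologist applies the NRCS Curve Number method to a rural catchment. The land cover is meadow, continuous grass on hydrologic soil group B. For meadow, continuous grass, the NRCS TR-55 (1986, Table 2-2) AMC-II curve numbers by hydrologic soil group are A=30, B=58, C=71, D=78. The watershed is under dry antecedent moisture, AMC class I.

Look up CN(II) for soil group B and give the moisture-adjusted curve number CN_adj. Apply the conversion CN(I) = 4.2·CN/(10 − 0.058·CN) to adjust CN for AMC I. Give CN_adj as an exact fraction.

CN_adj = 2900/79 ≈ 36.709

NRCS table: meadow, continuous grass, soil group B → CN(II) = 58
Adjust CN=58 to AMC I: 4.2·58/(10 − 0.058·58) → (1218/5) ÷ (1659/250) = 2900/79 ≈ 36.709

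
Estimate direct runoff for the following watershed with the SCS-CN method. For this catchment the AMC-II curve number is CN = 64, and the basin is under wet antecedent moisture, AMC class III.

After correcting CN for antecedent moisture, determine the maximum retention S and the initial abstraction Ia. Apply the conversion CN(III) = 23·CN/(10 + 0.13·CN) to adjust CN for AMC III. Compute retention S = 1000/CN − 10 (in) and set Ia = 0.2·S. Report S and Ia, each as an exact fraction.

CN(III) from CN(II)=64: (23·64)/(10 + 0.13·64) = 18400/229 ≈ 80.349
S = 1000/(18400/229) − 10 = 225/92 in ≈ 2.446 in
Ia = 0.2S: 0.2·2.446 = 0.489 in (exactly 45/92)

S = 225/92 in ≈ 2.446 in; Ia = 45/92 in ≈ 0.489 in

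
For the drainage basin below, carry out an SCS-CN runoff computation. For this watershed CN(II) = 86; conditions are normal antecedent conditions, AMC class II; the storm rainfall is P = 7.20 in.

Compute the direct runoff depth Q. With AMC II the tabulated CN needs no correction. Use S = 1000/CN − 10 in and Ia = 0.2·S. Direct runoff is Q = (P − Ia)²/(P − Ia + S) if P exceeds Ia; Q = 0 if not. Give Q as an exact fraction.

Q = 546121/98255 in ≈ 5.558 in

Average conditions: CN = 86 (no AMC adjustment).
S = 1000/86 − 10 = 70/43 in ≈ 1.628 in
Initial abstraction Ia = S/5 = (70/43)/5 = 14/43 ≈ 0.326 in
Excess rainfall: 7.200 − 0.326 = 6.874 in; P > Ia so Q > 0
Q: (1478/215)² ÷ (1828/215) = 546121/98255 in (≈ 5.558 in)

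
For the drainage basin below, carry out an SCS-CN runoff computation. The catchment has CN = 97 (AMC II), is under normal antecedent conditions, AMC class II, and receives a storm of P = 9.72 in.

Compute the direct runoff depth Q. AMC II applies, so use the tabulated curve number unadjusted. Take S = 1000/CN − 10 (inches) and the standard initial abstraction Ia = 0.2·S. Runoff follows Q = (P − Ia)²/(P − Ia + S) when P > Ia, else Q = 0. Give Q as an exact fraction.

Q = 182847747/19538225 in ≈ 9.358 in

AMC II — tabulated CN = 97 applies directly.
Max retention: S = 1000/97 − 10 = 30/97 in (≈ 0.309 in)
Initial abstraction Ia = S/5 = (30/97)/5 = 6/97 ≈ 0.062 in
P − Ia = 9.720 − 0.062 = 23421/2425 ≈ 9.658 in (> 0, runoff occurs)
Runoff Q = (P−Ia)²/(P−Ia+S) = (9.658)²/(9.658+0.309) = 182847747/19538225 ≈ 9.358 in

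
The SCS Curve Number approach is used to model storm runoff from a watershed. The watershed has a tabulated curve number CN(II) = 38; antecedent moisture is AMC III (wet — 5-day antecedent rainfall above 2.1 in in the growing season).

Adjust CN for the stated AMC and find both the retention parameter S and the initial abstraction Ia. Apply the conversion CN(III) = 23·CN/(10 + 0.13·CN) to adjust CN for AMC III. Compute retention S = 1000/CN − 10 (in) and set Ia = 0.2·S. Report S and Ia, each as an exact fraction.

Wet (AMC III): CN(III) = 23·38/(10 + 0.13·38) = 874/(747/50) = 43700/747 ≈ 58.501
Max retention: S = 1000/(43700/747) − 10 = 3100/437 in (≈ 7.094 in)
Initial abstraction Ia = S/5 = (3100/437)/5 = 620/437 ≈ 1.419 in

S = 3100/437 in ≈ 7.094 in; Ia = 620/437 in ≈ 1.419 in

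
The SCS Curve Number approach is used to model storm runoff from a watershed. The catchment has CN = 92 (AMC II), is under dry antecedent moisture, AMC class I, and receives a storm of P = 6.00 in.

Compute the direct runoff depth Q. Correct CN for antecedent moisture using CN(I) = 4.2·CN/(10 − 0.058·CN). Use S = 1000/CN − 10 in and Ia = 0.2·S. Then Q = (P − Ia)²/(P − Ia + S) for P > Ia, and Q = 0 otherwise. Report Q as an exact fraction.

Adjust CN=92 to AMC I: 4.2·92/(10 − 0.058·92) → (1932/5) ÷ (583/125) = 48300/583 ≈ 82.847
S = 1000/(48300/583) − 10 = 1000/483 in ≈ 2.070 in
Ia = 0.2S: 0.2·2.070 = 0.414 in (exactly 200/483)
Since P=6.000 > Ia=0.414: effective rainfall P−Ia = 2698/483 in
Q: (2698/483)² ÷ (3698/483) = 3639602/893067 in (≈ 4.075 in)

Q = 3639602/893067 in ≈ 4.075 in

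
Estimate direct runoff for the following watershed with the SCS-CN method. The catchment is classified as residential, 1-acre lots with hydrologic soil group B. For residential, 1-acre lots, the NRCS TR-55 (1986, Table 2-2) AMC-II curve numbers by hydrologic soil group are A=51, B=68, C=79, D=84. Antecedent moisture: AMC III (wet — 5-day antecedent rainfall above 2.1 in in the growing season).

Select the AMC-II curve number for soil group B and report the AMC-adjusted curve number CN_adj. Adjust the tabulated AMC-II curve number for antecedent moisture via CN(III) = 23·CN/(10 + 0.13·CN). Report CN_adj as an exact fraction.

CN_adj = 39100/471 ≈ 83.015

NRCS table: residential, 1-acre lots, soil group B → CN(II) = 68
Wet (AMC III): CN(III) = 23·68/(10 + 0.13·68) = 1564/(471/25) = 39100/471 ≈ 83.015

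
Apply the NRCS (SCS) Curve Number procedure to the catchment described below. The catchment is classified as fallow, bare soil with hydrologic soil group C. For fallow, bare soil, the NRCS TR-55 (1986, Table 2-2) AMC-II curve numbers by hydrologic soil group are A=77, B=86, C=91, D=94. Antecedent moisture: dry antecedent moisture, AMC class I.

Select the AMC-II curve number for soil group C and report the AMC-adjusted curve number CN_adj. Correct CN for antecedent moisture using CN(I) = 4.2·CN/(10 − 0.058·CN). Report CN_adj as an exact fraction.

CN_adj = 63700/787 ≈ 80.940

NRCS table: fallow, bare soil, soil group C → CN(II) = 91
CN(I) from CN(II)=91: (4.2·91)/(10 − 0.058·91) = 63700/787 ≈ 80.940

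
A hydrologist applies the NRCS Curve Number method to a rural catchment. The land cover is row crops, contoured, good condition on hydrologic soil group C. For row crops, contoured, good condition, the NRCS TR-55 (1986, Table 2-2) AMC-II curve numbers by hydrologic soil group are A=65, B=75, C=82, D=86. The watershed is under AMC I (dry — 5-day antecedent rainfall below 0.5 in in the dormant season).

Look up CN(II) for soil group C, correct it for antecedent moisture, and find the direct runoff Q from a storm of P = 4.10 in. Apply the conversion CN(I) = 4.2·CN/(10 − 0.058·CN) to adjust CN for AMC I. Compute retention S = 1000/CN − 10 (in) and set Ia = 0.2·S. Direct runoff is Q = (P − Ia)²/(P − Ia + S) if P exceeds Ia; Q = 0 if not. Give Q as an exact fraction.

NRCS table: row crops, contoured, good condition, soil group C → CN(II) = 82
Adjust CN=82 to AMC I: 4.2·82/(10 − 0.058·82) → (1722/5) ÷ (1311/250) = 28700/437 ≈ 65.675
S = 1000/(28700/437) − 10 = 1500/287 in ≈ 5.226 in
Ia = 0.2·(1500/287) = 300/287 in ≈ 1.045 in
Since P=4.100 > Ia=1.045: effective rainfall P−Ia = 8767/2870 in
Runoff Q = (P−Ia)²/(P−Ia+S) = (3.055)²/(3.055+5.226) = 76860289/68211290 ≈ 1.127 in

Q = 76860289/68211290 in ≈ 1.127 in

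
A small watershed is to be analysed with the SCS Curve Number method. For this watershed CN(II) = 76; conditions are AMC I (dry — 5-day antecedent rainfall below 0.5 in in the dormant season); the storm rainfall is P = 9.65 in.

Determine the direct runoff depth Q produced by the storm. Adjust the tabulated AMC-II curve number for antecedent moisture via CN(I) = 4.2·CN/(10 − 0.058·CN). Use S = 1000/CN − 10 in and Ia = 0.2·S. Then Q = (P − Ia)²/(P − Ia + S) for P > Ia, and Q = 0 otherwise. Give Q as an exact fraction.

Q = 469545561/110839540 in ≈ 4.236 in

CN(I) from CN(II)=76: (4.2·76)/(10 − 0.058·76) = 13300/233 ≈ 57.082
Max retention: S = 1000/(13300/233) − 10 = 1000/133 in (≈ 7.519 in)
Initial abstraction Ia = S/5 = (1000/133)/5 = 200/133 ≈ 1.504 in
Since P=9.650 > Ia=1.504: effective rainfall P−Ia = 21669/2660 in
Q = (21669/2660)²/((21669/2660) + 1000/133) = (469545561/7075600)/(41669/2660) = 469545561/110839540 in ≈ 4.236 in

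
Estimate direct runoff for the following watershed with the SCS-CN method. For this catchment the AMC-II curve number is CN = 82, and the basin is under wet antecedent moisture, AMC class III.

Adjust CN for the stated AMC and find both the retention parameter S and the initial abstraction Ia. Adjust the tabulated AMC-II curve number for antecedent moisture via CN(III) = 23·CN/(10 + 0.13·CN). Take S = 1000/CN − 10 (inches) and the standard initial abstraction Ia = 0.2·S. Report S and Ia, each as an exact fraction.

Adjust CN=82 to AMC III: 23·82/(10 + 0.13·82) → 1886 ÷ (1033/50) = 94300/1033 ≈ 91.288
Retention S: 1000/CN − 10 with CN=91.288 → S = 900/943 ≈ 0.954 in
Initial abstraction Ia = S/5 = (900/943)/5 = 180/943 ≈ 0.191 in

S = 900/943 in ≈ 0.954 in; Ia = 180/943 in ≈ 0.191 in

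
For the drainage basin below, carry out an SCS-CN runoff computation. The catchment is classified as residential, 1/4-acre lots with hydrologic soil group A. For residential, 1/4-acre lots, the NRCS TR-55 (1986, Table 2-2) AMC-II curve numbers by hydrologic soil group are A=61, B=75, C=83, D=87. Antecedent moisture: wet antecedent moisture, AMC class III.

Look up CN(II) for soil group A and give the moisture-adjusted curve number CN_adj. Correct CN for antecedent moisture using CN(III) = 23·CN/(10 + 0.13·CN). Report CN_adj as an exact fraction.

NRCS table: residential, 1/4-acre lots, soil group A → CN(II) = 61
Adjust CN=61 to AMC III: 23·61/(10 + 0.13·61) → 1403 ÷ (1793/100) = 140300/1793 ≈ 78.249

CN_adj = 140300/1793 ≈ 78.249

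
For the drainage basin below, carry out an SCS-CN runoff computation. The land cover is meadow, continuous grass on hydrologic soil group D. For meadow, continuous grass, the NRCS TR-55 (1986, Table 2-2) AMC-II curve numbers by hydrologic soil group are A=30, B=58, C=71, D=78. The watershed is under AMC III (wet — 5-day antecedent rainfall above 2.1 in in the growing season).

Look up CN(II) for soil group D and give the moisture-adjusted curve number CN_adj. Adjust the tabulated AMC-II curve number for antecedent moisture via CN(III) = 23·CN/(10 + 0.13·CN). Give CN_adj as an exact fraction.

CN_adj = 89700/1007 ≈ 89.076

NRCS table: meadow, continuous grass, soil group D → CN(II) = 78
CN(III) from CN(II)=78: (23·78)/(10 + 0.13·78) = 89700/1007 ≈ 89.076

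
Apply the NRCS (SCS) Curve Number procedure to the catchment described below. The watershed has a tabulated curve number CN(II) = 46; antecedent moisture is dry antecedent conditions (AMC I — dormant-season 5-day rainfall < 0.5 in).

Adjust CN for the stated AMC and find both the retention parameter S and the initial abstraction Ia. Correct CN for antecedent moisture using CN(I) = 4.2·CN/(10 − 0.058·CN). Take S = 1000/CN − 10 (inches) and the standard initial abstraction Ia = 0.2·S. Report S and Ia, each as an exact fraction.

Adjust CN=46 to AMC I: 4.2·46/(10 − 0.058·46) → (966/5) ÷ (1833/250) = 16100/611 ≈ 26.350
Retention S: 1000/CN − 10 with CN=26.350 → S = 4500/161 ≈ 27.950 in
Initial abstraction Ia = S/5 = (4500/161)/5 = 900/161 ≈ 5.590 in

S = 4500/161 in ≈ 27.950 in; Ia = 900/161 in ≈ 5.590 in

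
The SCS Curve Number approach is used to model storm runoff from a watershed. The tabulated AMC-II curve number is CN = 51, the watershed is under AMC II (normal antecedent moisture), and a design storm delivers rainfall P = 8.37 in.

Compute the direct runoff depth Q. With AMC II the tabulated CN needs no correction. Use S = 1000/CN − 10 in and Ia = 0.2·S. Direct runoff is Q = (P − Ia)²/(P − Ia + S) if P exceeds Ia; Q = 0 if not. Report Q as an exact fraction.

CN(II) = 51; AMC II needs no correction.
S = 1000/51 − 10 = 490/51 in ≈ 9.608 in
Ia = 0.2S: 0.2·9.608 = 1.922 in (exactly 98/51)
P − Ia = 8.370 − 1.922 = 32887/5100 ≈ 6.448 in (> 0, runoff occurs)
Q: (32887/5100)² ÷ (81887/5100) = 1081554769/417623700 in (≈ 2.590 in)

Q = 1081554769/417623700 in ≈ 2.590 in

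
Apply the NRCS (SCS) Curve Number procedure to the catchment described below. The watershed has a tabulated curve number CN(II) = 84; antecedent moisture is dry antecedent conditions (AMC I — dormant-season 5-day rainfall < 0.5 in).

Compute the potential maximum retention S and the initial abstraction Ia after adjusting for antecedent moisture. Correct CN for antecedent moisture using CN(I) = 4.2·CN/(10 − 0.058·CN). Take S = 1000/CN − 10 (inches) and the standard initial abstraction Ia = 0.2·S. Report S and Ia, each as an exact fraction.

CN(I) from CN(II)=84: (4.2·84)/(10 − 0.058·84) = 44100/641 ≈ 68.799
S = 1000/(44100/641) − 10 = 2000/441 in ≈ 4.535 in
Initial abstraction Ia = S/5 = (2000/441)/5 = 400/441 ≈ 0.907 in

S = 2000/441 in ≈ 4.535 in; Ia = 400/441 in ≈ 0.907 in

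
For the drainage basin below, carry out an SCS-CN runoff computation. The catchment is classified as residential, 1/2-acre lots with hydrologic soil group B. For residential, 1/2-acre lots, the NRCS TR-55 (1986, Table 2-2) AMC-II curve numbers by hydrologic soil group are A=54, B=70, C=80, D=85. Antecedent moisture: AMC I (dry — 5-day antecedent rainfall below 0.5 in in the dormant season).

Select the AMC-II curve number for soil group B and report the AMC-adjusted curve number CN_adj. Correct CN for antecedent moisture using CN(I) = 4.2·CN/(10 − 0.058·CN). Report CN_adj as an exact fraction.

CN_adj = 4900/99 ≈ 49.495

NRCS table: residential, 1/2-acre lots, soil group B → CN(II) = 70
Dry (AMC I): CN(I) = 4.2·70/(10 − 0.058·70) = 294/(297/50) = 4900/99 ≈ 49.495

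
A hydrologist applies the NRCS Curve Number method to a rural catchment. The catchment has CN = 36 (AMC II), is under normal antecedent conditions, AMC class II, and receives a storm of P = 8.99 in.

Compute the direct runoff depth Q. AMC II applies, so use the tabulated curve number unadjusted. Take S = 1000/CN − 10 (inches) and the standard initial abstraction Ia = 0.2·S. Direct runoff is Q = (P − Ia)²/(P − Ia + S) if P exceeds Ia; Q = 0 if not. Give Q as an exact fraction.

Average conditions: CN = 36 (no AMC adjustment).
Max retention: S = 1000/36 − 10 = 160/9 in (≈ 17.778 in)
Ia = 0.2·(160/9) = 32/9 in ≈ 3.556 in
P − Ia = 8.990 − 3.556 = 4891/900 ≈ 5.434 in (> 0, runoff occurs)
Runoff Q = (P−Ia)²/(P−Ia+S) = (5.434)²/(5.434+17.778) = 23921881/18801900 ≈ 1.272 in

Q = 23921881/18801900 in ≈ 1.272 in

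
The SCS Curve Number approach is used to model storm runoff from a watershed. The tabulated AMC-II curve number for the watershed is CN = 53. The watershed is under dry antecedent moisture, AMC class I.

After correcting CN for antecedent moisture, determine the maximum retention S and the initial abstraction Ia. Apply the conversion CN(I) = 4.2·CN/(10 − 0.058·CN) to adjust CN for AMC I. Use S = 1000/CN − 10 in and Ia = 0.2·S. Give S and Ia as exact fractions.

CN(I) from CN(II)=53: (4.2·53)/(10 − 0.058·53) = 111300/3463 ≈ 32.140
Retention S: 1000/CN − 10 with CN=32.140 → S = 23500/1113 ≈ 21.114 in
Ia = 0.2·(23500/1113) = 4700/1113 in ≈ 4.223 in

S = 23500/1113 in ≈ 21.114 in; Ia = 4700/1113 in ≈ 4.223 in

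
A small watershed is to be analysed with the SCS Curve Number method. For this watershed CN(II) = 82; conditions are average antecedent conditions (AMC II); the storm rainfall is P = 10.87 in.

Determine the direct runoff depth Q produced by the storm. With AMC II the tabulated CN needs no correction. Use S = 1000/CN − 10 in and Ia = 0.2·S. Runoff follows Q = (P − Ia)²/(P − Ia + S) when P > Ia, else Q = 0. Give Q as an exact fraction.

Q = 1829016289/212244700 in ≈ 8.617 in

AMC II — tabulated CN = 82 applies directly.
Max retention: S = 1000/82 − 10 = 90/41 in (≈ 2.195 in)
Ia = 0.2·(90/41) = 18/41 in ≈ 0.439 in
Excess rainfall: 10.870 − 0.439 = 10.431 in; P > Ia so Q > 0
Q: (42767/4100)² ÷ (51767/4100) = 1829016289/212244700 in (≈ 8.617 in)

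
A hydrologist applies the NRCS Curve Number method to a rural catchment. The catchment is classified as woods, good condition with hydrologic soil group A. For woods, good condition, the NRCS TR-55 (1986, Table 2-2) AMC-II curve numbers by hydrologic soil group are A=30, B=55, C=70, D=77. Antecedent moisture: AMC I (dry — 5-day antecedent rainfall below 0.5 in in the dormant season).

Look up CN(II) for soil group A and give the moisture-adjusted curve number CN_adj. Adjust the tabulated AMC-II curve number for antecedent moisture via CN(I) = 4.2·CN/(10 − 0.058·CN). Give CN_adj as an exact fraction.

NRCS table: woods, good condition, soil group A → CN(II) = 30
Dry (AMC I): CN(I) = 4.2·30/(10 − 0.058·30) = 126/(413/50) = 900/59 ≈ 15.254

CN_adj = 900/59 ≈ 15.254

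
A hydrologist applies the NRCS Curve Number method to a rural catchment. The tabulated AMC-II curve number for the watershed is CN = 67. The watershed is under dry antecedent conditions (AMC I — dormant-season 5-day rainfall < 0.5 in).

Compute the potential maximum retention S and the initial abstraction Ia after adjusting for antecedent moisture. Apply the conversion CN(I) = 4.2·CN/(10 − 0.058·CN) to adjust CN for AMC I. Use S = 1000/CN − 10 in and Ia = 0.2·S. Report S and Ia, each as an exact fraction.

CN(I) from CN(II)=67: (4.2·67)/(10 − 0.058·67) = 46900/1019 ≈ 46.026
S = 1000/(46900/1019) − 10 = 5500/469 in ≈ 11.727 in
Ia = 0.2S: 0.2·11.727 = 2.345 in (exactly 1100/469)

S = 5500/469 in ≈ 11.727 in; Ia = 1100/469 in ≈ 2.345 in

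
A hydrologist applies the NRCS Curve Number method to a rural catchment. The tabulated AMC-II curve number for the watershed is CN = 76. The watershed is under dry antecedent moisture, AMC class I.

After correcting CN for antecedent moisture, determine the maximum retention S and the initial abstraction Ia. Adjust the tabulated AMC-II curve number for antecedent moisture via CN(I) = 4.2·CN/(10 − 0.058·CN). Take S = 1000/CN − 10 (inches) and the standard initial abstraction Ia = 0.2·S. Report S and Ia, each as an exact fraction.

S = 1000/133 in ≈ 7.519 in; Ia = 200/133 in ≈ 1.504 in

Dry (AMC I): CN(I) = 4.2·76/(10 − 0.058·76) = (1596/5)/(699/125) = 13300/233 ≈ 57.082
Retention S: 1000/CN − 10 with CN=57.082 → S = 1000/133 ≈ 7.519 in
Ia = 0.2·(1000/133) = 200/133 in ≈ 1.504 in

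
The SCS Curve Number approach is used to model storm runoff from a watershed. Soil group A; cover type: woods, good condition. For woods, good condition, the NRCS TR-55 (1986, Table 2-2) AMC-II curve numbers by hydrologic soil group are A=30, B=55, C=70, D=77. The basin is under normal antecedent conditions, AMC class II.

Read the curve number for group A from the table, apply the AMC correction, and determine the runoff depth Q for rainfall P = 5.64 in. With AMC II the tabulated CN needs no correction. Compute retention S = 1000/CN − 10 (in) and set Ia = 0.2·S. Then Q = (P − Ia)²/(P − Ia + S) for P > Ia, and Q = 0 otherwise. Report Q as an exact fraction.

NRCS table: woods, good condition, soil group A → CN(II) = 30
CN(II) = 30; AMC II needs no correction.
S = 1000/30 − 10 = 70/3 in ≈ 23.333 in
Initial abstraction Ia = S/5 = (70/3)/5 = 14/3 ≈ 4.667 in
Since P=5.640 > Ia=4.667: effective rainfall P−Ia = 73/75 in
Runoff Q = (P−Ia)²/(P−Ia+S) = (0.973)²/(0.973+23.333) = 5329/136725 ≈ 0.039 in

Q = 5329/136725 in ≈ 0.039 in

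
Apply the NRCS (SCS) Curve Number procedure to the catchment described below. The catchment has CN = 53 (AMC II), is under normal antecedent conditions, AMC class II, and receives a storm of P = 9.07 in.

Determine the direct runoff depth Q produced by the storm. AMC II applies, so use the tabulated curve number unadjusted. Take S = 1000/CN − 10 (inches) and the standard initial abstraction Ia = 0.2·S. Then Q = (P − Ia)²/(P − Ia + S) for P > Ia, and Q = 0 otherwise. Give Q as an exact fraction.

CN(II) = 53; AMC II needs no correction.
Retention S: 1000/CN − 10 with CN=53.000 → S = 470/53 ≈ 8.868 in
Initial abstraction Ia = S/5 = (470/53)/5 = 94/53 ≈ 1.774 in
Since P=9.070 > Ia=1.774: effective rainfall P−Ia = 38671/5300 in
Runoff Q = (P−Ia)²/(P−Ia+S) = (7.296)²/(7.296+8.868) = 1495446241/454056300 ≈ 3.294 in

Q = 1495446241/454056300 in ≈ 3.294 in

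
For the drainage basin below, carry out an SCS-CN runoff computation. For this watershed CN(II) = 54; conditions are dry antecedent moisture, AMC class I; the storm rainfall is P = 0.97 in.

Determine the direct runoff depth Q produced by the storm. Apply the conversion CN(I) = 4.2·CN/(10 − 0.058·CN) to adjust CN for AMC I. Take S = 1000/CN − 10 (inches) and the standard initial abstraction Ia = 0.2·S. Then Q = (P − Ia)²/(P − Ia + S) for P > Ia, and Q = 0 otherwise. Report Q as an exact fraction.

CN(I) from CN(II)=54: (4.2·54)/(10 − 0.058·54) = 56700/1717 ≈ 33.023
Retention S: 1000/CN − 10 with CN=33.023 → S = 11500/567 ≈ 20.282 in
Ia = 0.2S: 0.2·20.282 = 4.056 in (exactly 2300/567)
P = 0.970 ≤ Ia = 4.056 in: entire storm abstracted, Q = 0.

Q = 0 in ≈ 0.000 in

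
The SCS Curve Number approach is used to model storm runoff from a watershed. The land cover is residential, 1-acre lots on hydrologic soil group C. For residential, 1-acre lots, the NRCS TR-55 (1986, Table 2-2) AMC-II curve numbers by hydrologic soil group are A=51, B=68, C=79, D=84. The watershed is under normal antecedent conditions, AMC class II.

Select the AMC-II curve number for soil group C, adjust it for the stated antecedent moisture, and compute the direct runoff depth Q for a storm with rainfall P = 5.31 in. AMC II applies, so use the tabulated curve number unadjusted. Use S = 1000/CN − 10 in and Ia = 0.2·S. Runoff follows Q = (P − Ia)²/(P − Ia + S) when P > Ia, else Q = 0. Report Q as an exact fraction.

NRCS table: residential, 1-acre lots, soil group C → CN(II) = 79
Average conditions: CN = 79 (no AMC adjustment).
Retention S: 1000/CN − 10 with CN=79.000 → S = 210/79 ≈ 2.658 in
Initial abstraction Ia = S/5 = (210/79)/5 = 42/79 ≈ 0.532 in
Since P=5.310 > Ia=0.532: effective rainfall P−Ia = 37749/7900 in
Runoff Q = (P−Ia)²/(P−Ia+S) = (4.778)²/(4.778+2.658) = 474995667/154705700 ≈ 3.070 in

Q = 474995667/154705700 in ≈ 3.070 in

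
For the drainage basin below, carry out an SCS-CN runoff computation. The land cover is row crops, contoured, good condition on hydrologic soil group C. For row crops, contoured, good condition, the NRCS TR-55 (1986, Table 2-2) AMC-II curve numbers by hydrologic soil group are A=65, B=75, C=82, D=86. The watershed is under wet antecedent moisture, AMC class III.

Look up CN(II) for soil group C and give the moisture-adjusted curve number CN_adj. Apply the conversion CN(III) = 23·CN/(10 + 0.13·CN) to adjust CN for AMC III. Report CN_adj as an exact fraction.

NRCS table: row crops, contoured, good condition, soil group C → CN(II) = 82
Adjust CN=82 to AMC III: 23·82/(10 + 0.13·82) → 1886 ÷ (1033/50) = 94300/1033 ≈ 91.288

CN_adj = 94300/1033 ≈ 91.288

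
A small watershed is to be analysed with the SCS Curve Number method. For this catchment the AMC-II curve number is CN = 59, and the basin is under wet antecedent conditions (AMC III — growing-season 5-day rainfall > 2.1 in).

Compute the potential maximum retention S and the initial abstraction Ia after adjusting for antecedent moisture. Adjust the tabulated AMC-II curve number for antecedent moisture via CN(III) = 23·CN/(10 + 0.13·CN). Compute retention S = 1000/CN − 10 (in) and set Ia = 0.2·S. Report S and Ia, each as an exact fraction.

S = 4100/1357 in ≈ 3.021 in; Ia = 820/1357 in ≈ 0.604 in

CN(III) from CN(II)=59: (23·59)/(10 + 0.13·59) = 135700/1767 ≈ 76.797
Max retention: S = 1000/(135700/1767) − 10 = 4100/1357 in (≈ 3.021 in)
Ia = 0.2S: 0.2·3.021 = 0.604 in (exactly 820/1357)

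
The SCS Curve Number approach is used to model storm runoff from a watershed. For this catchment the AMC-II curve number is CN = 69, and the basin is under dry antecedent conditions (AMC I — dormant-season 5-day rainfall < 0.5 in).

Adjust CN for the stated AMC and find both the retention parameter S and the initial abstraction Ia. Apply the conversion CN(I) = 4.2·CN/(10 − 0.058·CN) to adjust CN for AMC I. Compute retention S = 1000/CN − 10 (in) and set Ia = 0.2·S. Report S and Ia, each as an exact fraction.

S = 15500/1449 in ≈ 10.697 in; Ia = 3100/1449 in ≈ 2.139 in

Dry (AMC I): CN(I) = 4.2·69/(10 − 0.058·69) = (1449/5)/(2999/500) = 144900/2999 ≈ 48.316
S = 1000/(144900/2999) − 10 = 15500/1449 in ≈ 10.697 in
Initial abstraction Ia = S/5 = (15500/1449)/5 = 3100/1449 ≈ 2.139 in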